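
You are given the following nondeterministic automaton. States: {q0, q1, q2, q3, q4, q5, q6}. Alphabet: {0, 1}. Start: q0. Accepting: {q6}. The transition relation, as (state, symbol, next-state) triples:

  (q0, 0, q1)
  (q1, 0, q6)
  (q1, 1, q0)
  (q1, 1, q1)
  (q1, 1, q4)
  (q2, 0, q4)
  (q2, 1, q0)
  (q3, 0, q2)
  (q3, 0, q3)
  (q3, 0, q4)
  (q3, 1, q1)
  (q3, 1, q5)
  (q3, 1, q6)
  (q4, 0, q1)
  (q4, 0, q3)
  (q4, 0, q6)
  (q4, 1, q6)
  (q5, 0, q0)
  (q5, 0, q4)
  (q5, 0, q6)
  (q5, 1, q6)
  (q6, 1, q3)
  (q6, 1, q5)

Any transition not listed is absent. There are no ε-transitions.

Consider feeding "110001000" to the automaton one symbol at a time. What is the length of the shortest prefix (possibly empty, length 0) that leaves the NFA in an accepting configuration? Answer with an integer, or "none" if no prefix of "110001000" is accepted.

none

Start in {q0}.
Read '1': q0→∅; now ∅.
The set is empty and remains empty for the remaining 8 symbols.
No reachable set along the way intersects F.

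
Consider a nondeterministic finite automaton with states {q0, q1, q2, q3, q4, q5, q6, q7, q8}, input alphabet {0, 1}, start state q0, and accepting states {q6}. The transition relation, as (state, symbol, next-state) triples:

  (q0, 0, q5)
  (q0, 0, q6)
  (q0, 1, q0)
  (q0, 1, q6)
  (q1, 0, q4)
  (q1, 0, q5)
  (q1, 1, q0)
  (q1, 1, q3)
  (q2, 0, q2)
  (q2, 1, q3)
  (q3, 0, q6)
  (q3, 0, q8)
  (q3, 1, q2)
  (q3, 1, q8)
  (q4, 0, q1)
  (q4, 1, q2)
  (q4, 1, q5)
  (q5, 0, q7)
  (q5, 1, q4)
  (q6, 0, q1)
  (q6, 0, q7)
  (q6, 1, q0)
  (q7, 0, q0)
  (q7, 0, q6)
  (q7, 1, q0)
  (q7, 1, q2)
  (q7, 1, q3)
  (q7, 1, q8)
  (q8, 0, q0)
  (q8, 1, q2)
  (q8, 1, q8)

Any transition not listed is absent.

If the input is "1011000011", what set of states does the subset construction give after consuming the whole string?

{q0, q2, q3, q4, q5, q6, q8}

Start in {q0}.
Read '1': q0→{q0, q6}; now {q0, q6}.
Read '0': q0→{q5, q6}, q6→{q1, q7}; now {q1, q5, q6, q7}.
Read '1': q1→{q0, q3}, q5→{q4}, q6→{q0}, q7→{q0, q2, q3, q8}; now {q0, q2, q3, q4, q8}.
Read '1': q0→{q0, q6}, q2→{q3}, q3→{q2, q8}, q4→{q2, q5}, q8→{q2, q8}; now {q0, q2, q3, q5, q6, q8}.
Read '0': q0→{q5, q6}, q2→{q2}, q3→{q6, q8}, q5→{q7}, q6→{q1, q7}, q8→{q0}; now {q0, q1, q2, q5, q6, q7, q8}.
Read '0': q0→{q5, q6}, q1→{q4, q5}, q2→{q2}, q5→{q7}, q6→{q1, q7}, q7→{q0, q6}, q8→{q0}; now {q0, q1, q2, q4, q5, q6, q7}.
Read '0': q0→{q5, q6}, q1→{q4, q5}, q2→{q2}, q4→{q1}, q5→{q7}, q6→{q1, q7}, q7→{q0, q6}; now {q0, q1, q2, q4, q5, q6, q7}.
Read '0': q0→{q5, q6}, q1→{q4, q5}, q2→{q2}, q4→{q1}, q5→{q7}, q6→{q1, q7}, q7→{q0, q6}; now {q0, q1, q2, q4, q5, q6, q7}.
Read '1': q0→{q0, q6}, q1→{q0, q3}, q2→{q3}, q4→{q2, q5}, q5→{q4}, q6→{q0}, q7→{q0, q2, q3, q8}; now {q0, q2, q3, q4, q5, q6, q8}.
Read '1': q0→{q0, q6}, q2→{q3}, q3→{q2, q8}, q4→{q2, q5}, q5→{q4}, q6→{q0}, q8→{q2, q8}; now {q0, q2, q3, q4, q5, q6, q8}.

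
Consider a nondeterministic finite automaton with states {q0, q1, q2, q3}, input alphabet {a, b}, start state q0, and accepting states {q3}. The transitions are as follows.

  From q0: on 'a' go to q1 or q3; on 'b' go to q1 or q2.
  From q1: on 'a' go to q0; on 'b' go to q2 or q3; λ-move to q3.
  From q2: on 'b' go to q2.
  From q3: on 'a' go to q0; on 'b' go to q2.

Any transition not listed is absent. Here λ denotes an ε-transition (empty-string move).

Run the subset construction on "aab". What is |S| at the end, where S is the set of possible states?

Start in {q0}.
Read 'a': q0→{q1, q3}; now {q1, q3}.
Read 'a': q1→{q0}, q3→{q0}; now {q0}.
Read 'b': q0→{q1, q2}; union {q1, q2}; ε-closure = {q1, q2, q3}.
That set has 3 states.

3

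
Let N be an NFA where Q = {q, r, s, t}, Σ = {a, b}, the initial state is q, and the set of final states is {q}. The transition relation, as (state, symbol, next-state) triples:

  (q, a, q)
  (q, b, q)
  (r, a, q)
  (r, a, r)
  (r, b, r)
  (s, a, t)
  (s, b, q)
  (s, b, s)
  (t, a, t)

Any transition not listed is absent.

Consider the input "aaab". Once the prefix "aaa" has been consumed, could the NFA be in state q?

Yes

Start in {q}.
Read 'a': {q} → {q}.
Read 'a': {q} → {q}.
Read 'a': {q} → {q}.
State q is in {q}.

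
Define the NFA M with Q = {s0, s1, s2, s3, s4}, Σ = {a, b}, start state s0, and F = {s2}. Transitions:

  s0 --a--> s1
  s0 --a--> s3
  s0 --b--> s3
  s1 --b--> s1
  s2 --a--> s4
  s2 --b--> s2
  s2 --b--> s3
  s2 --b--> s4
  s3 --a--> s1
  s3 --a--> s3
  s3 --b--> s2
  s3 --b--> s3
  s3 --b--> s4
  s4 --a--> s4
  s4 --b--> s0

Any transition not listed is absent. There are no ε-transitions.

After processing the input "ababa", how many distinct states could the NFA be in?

Start in {s0}.
Read 'a': s0→{s1, s3}; now {s1, s3}.
Read 'b': s1→{s1}, s3→{s2, s3, s4}; now {s1, s2, s3, s4}.
Read 'a': s1→∅, s2→{s4}, s3→{s1, s3}, s4→{s4}; now {s1, s3, s4}.
Read 'b': s1→{s1}, s3→{s2, s3, s4}, s4→{s0}; now {s0, s1, s2, s3, s4}.
Read 'a': s0→{s1, s3}, s1→∅, s2→{s4}, s3→{s1, s3}, s4→{s4}; now {s1, s3, s4}.
That set has 3 states.

3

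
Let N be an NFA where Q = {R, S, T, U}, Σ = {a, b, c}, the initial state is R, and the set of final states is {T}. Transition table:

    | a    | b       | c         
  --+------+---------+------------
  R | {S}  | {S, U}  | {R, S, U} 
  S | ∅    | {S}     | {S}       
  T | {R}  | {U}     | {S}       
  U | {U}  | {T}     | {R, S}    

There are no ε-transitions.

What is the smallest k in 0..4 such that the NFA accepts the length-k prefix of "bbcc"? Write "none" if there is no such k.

Start in {R}.
Read 'b': {R} → {S, U}.
Read 'b': {S, U} → {S, T}.
None of the earlier sets intersect F, but {S, T} does.

2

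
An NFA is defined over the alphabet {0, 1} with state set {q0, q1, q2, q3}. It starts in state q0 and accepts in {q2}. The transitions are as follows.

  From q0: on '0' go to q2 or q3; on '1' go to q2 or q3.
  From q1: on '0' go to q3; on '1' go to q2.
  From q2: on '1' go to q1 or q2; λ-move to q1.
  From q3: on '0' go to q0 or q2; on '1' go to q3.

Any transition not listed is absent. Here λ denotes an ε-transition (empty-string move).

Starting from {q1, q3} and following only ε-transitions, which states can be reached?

{q1, q3}

Begin with {q1, q3}.
No ε-moves leave this set, so the closure equals the set itself.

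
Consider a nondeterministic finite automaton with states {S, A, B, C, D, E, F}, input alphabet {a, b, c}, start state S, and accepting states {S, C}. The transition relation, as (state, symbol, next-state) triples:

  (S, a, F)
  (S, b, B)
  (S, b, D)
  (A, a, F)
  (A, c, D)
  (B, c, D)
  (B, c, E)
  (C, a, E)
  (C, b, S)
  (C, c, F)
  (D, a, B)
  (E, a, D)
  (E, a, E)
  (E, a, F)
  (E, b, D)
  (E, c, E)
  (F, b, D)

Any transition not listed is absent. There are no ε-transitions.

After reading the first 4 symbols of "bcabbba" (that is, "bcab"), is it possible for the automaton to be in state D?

Yes

Start in {S}.
Read 'b': S→{B, D}; now {B, D}.
Read 'c': B→{D, E}, D→∅; now {D, E}.
Read 'a': D→{B}, E→{D, E, F}; now {B, D, E, F}.
Read 'b': B→∅, D→∅, E→{D}, F→{D}; now {D}.
State D is in {D}.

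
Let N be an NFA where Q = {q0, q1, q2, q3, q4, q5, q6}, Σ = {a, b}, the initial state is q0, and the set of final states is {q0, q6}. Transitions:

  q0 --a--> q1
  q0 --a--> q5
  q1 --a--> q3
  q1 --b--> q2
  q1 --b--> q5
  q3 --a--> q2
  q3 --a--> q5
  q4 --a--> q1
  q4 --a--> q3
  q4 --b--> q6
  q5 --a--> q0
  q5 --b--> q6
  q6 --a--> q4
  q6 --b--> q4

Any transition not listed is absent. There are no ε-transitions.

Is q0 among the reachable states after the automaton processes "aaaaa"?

No

Start in {q0}.
Read 'a': {q0} → {q1, q5}.
Read 'a': {q1, q5} → {q0, q3}.
Read 'a': {q0, q3} → {q1, q2, q5}.
Read 'a': {q1, q2, q5} → {q0, q3}.
Read 'a': {q0, q3} → {q1, q2, q5}.
State q0 is not in {q1, q2, q5}.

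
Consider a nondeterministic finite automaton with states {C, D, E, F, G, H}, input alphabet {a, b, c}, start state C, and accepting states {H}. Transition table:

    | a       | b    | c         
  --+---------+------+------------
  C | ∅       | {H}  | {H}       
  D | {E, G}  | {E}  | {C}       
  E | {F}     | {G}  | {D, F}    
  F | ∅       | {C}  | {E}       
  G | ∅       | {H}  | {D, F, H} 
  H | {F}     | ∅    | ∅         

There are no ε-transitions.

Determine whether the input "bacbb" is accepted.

Yes

Start in {C}.
Read 'b': C→{H}; now {H}.
Read 'a': H→{F}; now {F}.
Read 'c': F→{E}; now {E}.
Read 'b': E→{G}; now {G}.
Read 'b': G→{H}; now {H}.
The final set {H} contains the accepting state H.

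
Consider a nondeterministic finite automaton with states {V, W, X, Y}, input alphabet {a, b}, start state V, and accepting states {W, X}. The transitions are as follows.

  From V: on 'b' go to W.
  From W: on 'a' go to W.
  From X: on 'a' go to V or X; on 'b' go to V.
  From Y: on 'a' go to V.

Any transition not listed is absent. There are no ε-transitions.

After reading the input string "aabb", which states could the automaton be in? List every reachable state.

∅

Start in {V}.
Read 'a': V→∅; now ∅.
The set is empty and remains empty for the remaining 3 symbols.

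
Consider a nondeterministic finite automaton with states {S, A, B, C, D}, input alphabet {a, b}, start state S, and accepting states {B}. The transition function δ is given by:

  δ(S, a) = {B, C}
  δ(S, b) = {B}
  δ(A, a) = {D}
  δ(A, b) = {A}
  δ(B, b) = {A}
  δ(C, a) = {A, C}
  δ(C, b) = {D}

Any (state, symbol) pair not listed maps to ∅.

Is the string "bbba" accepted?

No

Start in {S}.
Read 'b': {S} → {B}.
Read 'b': {B} → {A}.
Read 'b': {A} → {A}.
Read 'a': {A} → {D}.
The final set {D} contains no accepting state.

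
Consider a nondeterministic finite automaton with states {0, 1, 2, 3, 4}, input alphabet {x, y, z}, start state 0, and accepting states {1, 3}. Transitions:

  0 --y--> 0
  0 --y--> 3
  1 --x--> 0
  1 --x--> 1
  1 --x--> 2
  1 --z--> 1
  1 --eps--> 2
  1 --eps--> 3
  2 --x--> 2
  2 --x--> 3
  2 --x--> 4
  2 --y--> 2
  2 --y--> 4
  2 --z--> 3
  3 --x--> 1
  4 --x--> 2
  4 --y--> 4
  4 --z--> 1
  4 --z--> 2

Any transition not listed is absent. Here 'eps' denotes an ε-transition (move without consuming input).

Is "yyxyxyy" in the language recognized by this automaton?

Start in {0}.
Read 'y': {0} → {0, 3}.
Read 'y': {0, 3} → {0, 3}.
Read 'x': {0, 3} → {1, 2, 3}.
Read 'y': {1, 2, 3} → {2, 4}.
Read 'x': {2, 4} → {2, 3, 4}.
Read 'y': {2, 3, 4} → {2, 4}.
Read 'y': {2, 4} → {2, 4}.
The final set {2, 4} contains no accepting state.

No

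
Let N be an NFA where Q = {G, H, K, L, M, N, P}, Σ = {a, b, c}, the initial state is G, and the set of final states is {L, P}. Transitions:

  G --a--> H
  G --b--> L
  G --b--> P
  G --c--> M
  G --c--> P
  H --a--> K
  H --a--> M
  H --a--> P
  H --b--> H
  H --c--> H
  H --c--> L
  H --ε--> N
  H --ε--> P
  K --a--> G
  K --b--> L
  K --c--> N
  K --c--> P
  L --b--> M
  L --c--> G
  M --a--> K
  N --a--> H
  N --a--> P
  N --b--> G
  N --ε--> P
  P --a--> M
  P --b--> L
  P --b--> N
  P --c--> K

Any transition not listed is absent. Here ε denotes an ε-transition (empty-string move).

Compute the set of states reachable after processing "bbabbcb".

Start in {G}.
Read 'b': {G} → {L, P}.
Read 'b': {L, P} → {L, M, N, P}.
Read 'a': {L, M, N, P} → {H, K, M, N, P}.
Read 'b': {H, K, M, N, P} → {G, H, L, N, P}.
Read 'b': {G, H, L, N, P} → {G, H, L, M, N, P}.
Read 'c': {G, H, L, M, N, P} → {G, H, K, L, M, N, P}.
Read 'b': {G, H, K, L, M, N, P} → {G, H, L, M, N, P}.

{G, H, L, M, N, P}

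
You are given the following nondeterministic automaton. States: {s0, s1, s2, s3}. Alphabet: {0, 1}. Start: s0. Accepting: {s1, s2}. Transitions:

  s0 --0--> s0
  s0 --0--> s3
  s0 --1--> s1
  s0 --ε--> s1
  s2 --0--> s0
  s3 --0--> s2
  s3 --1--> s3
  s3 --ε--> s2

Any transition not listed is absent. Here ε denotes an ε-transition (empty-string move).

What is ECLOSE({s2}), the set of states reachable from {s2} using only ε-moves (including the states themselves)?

Begin with {s2}.
No ε-moves leave this set, so the closure equals the set itself.

{s2}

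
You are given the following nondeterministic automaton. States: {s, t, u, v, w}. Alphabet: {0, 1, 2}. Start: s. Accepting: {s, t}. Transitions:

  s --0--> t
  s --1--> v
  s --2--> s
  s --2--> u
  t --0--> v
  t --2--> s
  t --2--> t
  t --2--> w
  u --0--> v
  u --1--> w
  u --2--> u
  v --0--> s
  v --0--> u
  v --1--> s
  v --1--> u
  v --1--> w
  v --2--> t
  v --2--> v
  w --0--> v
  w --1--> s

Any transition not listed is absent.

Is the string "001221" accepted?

Start in {s}.
Read '0': s→{t}; now {t}.
Read '0': t→{v}; now {v}.
Read '1': v→{s, u, w}; now {s, u, w}.
Read '2': s→{s, u}, u→{u}, w→∅; now {s, u}.
Read '2': s→{s, u}, u→{u}; now {s, u}.
Read '1': s→{v}, u→{w}; now {v, w}.
The final set {v, w} contains no accepting state.

No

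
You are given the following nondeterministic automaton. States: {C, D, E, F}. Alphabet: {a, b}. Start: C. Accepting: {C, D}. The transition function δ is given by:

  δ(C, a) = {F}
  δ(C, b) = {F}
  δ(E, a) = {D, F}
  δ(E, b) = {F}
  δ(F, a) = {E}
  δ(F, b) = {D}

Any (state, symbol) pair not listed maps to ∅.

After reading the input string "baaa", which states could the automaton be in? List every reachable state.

{E}

Start in {C}.
Read 'b': C→{F}; now {F}.
Read 'a': F→{E}; now {E}.
Read 'a': E→{D, F}; now {D, F}.
Read 'a': D→∅, F→{E}; now {E}.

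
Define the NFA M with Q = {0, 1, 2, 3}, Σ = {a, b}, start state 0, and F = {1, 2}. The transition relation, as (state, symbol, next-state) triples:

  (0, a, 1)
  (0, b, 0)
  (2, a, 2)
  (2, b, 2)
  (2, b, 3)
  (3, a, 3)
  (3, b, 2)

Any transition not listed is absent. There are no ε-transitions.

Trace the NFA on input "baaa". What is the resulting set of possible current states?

Start in {0}.
Read 'b': 0→{0}; now {0}.
Read 'a': 0→{1}; now {1}.
Read 'a': 1→∅; now ∅.
The set is empty and remains empty for the remaining 1 symbol.

∅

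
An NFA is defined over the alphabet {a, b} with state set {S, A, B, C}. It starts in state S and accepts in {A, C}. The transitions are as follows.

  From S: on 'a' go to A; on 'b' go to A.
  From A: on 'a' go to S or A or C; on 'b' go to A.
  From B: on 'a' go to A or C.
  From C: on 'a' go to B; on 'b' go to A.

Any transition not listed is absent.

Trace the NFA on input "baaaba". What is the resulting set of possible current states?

Start in {S}.
Read 'b': {S} → {A}.
Read 'a': {A} → {S, A, C}.
Read 'a': {S, A, C} → {S, A, B, C}.
Read 'a': {S, A, B, C} → {S, A, B, C}.
Read 'b': {S, A, B, C} → {A}.
Read 'a': {A} → {S, A, C}.

{S, A, C}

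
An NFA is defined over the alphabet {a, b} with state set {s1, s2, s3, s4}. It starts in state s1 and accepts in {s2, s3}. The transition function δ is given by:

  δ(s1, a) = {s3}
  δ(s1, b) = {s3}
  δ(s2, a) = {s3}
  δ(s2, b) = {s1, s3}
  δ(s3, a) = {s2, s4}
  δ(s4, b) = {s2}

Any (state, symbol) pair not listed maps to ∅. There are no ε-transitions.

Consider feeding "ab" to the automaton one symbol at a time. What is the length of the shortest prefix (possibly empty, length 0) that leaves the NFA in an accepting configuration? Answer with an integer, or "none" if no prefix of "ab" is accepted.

1

Start in {s1}.
Read 'a': {s1} → {s3}.
None of the earlier sets intersect F, but {s3} does.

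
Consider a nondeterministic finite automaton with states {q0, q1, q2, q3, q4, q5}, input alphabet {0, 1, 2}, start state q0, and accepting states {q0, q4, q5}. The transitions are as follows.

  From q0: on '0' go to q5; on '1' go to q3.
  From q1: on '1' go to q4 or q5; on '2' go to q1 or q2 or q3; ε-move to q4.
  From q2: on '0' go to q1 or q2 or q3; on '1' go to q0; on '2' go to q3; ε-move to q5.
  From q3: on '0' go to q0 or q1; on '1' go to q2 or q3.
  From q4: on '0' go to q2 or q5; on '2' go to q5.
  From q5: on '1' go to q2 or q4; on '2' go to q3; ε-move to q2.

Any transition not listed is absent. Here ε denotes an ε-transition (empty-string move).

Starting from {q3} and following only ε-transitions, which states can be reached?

Begin with {q3}.
No ε-moves leave this set, so the closure equals the set itself.

{q3}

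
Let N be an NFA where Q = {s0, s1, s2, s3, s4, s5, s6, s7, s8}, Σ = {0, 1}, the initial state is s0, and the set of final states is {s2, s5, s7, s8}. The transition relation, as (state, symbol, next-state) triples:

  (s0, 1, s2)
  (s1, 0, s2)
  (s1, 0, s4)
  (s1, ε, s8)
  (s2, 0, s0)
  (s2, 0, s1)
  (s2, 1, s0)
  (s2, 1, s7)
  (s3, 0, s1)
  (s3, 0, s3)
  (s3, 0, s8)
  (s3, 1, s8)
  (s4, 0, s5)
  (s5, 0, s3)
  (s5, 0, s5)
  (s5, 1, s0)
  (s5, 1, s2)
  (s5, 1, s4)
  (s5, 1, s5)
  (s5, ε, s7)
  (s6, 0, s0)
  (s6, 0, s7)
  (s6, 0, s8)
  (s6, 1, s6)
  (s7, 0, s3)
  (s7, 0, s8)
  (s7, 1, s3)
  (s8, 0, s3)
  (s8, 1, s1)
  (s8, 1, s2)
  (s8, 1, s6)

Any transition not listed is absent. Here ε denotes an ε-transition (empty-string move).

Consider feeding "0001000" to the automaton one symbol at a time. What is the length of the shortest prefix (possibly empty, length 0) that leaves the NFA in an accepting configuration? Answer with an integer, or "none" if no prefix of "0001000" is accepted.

Start in {s0}.
Read '0': s0→∅; now ∅.
The set is empty and remains empty for the remaining 6 symbols.
No reachable set along the way intersects F.

none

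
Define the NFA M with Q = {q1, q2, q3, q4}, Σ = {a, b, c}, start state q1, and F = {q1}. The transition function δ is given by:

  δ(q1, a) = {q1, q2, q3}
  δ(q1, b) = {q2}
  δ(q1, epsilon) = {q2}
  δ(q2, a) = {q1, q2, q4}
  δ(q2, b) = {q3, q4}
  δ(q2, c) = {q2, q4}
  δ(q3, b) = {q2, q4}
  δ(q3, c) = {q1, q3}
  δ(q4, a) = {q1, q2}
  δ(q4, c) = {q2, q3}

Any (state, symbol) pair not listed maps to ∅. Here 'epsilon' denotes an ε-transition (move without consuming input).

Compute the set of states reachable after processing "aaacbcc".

Start: ε-closure({q1}) = {q1, q2}.
Read 'a': q1→{q1, q2, q3}, q2→{q1, q2, q4}; now {q1, q2, q3, q4}.
Read 'a': q1→{q1, q2, q3}, q2→{q1, q2, q4}, q3→∅, q4→{q1, q2}; now {q1, q2, q3, q4}.
Read 'a': q1→{q1, q2, q3}, q2→{q1, q2, q4}, q3→∅, q4→{q1, q2}; now {q1, q2, q3, q4}.
Read 'c': q1→∅, q2→{q2, q4}, q3→{q1, q3}, q4→{q2, q3}; now {q1, q2, q3, q4}.
Read 'b': q1→{q2}, q2→{q3, q4}, q3→{q2, q4}, q4→∅; now {q2, q3, q4}.
Read 'c': q2→{q2, q4}, q3→{q1, q3}, q4→{q2, q3}; now {q1, q2, q3, q4}.
Read 'c': q1→∅, q2→{q2, q4}, q3→{q1, q3}, q4→{q2, q3}; now {q1, q2, q3, q4}.

{q1, q2, q3, q4}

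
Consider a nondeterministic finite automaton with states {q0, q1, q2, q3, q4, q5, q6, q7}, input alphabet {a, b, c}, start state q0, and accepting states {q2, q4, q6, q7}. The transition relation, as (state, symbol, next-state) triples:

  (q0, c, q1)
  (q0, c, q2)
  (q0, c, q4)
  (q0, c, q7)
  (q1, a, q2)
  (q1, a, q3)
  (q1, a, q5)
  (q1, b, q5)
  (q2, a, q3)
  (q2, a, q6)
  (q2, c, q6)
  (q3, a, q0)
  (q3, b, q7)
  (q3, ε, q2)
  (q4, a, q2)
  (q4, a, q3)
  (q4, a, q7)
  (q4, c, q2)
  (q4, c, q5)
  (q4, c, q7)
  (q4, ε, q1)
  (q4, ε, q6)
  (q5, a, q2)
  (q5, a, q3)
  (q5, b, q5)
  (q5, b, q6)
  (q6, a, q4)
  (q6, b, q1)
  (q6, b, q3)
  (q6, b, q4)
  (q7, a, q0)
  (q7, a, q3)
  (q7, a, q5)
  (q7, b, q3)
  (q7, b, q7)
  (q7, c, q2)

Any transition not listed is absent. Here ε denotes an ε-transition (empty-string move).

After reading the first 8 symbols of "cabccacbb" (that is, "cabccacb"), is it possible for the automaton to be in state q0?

Start in {q0}.
Read 'c': {q0} → {q1, q2, q4, q6, q7}.
Read 'a': {q1, q2, q4, q6, q7} → {q0, q1, q2, q3, q4, q5, q6, q7}.
Read 'b': {q0, q1, q2, q3, q4, q5, q6, q7} → {q1, q2, q3, q4, q5, q6, q7}.
Read 'c': {q1, q2, q3, q4, q5, q6, q7} → {q2, q5, q6, q7}.
Read 'c': {q2, q5, q6, q7} → {q2, q6}.
Read 'a': {q2, q6} → {q1, q2, q3, q4, q6}.
Read 'c': {q1, q2, q3, q4, q6} → {q2, q5, q6, q7}.
Read 'b': {q2, q5, q6, q7} → {q1, q2, q3, q4, q5, q6, q7}.
State q0 is not in {q1, q2, q3, q4, q5, q6, q7}.

No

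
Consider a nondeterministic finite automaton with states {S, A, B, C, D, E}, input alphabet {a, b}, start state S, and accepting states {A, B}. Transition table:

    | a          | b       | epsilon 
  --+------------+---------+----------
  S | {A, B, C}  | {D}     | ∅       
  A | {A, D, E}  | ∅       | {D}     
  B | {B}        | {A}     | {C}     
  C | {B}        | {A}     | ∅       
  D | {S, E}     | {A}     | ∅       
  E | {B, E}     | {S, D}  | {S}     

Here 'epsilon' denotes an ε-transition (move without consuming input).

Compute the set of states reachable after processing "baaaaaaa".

Start in {S}.
Read 'b': {S} → {D}.
Read 'a': {D} → {S, E}.
Read 'a': {S, E} → {S, A, B, C, D, E}.
Read 'a': {S, A, B, C, D, E} → {S, A, B, C, D, E}.
Read 'a': {S, A, B, C, D, E} → {S, A, B, C, D, E}.
Read 'a': {S, A, B, C, D, E} → {S, A, B, C, D, E}.
Read 'a': {S, A, B, C, D, E} → {S, A, B, C, D, E}.
Read 'a': {S, A, B, C, D, E} → {S, A, B, C, D, E}.

{S, A, B, C, D, E}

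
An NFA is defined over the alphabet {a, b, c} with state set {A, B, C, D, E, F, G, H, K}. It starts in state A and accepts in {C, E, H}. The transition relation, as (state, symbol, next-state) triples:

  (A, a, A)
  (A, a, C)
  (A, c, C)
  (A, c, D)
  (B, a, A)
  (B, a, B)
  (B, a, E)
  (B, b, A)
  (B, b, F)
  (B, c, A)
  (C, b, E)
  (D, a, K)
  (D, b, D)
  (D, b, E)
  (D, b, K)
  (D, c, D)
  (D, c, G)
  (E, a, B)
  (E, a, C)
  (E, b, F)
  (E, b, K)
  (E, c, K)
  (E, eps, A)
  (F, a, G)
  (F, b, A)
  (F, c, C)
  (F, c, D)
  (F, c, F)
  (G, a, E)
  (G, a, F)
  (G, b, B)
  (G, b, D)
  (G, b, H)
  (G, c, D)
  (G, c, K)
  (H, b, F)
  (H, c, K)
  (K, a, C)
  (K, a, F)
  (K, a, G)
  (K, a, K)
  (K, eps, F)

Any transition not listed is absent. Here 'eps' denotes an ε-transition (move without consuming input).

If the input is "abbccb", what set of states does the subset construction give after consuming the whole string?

Start in {A}.
Read 'a': A→{A, C}; now {A, C}.
Read 'b': A→∅, C→{E}; union {E}; ε-closure = {A, E}.
Read 'b': A→∅, E→{F, K}; now {F, K}.
Read 'c': F→{C, D, F}, K→∅; now {C, D, F}.
Read 'c': C→∅, D→{D, G}, F→{C, D, F}; now {C, D, F, G}.
Read 'b': C→{E}, D→{D, E, K}, F→{A}, G→{B, D, H}; union {A, B, D, E, H, K}; ε-closure = {A, B, D, E, F, H, K}.

{A, B, D, E, F, H, K}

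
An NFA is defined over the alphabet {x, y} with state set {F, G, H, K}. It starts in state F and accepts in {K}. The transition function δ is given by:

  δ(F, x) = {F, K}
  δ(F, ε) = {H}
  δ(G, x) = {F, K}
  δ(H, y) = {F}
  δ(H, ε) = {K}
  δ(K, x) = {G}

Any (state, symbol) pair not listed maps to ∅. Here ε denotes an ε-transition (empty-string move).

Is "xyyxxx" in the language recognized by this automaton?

Start: ε-closure({F}) = {F, H, K}.
Read 'x': {F, H, K} → {F, G, H, K}.
Read 'y': {F, G, H, K} → {F, H, K}.
Read 'y': {F, H, K} → {F, H, K}.
Read 'x': {F, H, K} → {F, G, H, K}.
Read 'x': {F, G, H, K} → {F, G, H, K}.
Read 'x': {F, G, H, K} → {F, G, H, K}.
The final set {F, G, H, K} contains the accepting state K.

Yes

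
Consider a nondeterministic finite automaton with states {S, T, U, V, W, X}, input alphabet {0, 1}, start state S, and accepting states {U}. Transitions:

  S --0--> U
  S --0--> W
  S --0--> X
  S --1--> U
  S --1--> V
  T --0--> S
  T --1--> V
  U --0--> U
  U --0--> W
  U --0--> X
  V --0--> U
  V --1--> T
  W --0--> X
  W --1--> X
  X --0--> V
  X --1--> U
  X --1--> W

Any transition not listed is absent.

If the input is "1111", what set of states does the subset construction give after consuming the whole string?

Start in {S}.
Read '1': S→{U, V}; now {U, V}.
Read '1': U→∅, V→{T}; now {T}.
Read '1': T→{V}; now {V}.
Read '1': V→{T}; now {T}.

{T}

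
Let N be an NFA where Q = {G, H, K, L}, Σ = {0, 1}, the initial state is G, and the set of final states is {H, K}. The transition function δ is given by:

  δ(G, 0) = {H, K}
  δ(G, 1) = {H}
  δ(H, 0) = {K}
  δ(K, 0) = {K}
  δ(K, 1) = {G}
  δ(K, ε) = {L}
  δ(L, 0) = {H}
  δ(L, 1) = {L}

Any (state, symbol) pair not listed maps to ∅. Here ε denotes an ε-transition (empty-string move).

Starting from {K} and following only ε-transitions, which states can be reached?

Begin with {K}.
ε-move K → L; add L.

{K, L}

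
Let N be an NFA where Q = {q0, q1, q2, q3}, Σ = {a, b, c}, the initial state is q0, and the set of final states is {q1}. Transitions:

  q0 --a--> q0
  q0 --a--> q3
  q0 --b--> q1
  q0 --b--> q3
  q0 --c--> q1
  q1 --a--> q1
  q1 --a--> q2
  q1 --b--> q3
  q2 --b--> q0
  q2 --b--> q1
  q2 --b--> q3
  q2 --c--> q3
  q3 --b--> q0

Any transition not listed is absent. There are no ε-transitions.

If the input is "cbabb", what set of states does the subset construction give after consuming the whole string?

∅

Start in {q0}.
Read 'c': {q0} → {q1}.
Read 'b': {q1} → {q3}.
Read 'a': {q3} → ∅.
The set is empty and remains empty for the remaining 2 symbols.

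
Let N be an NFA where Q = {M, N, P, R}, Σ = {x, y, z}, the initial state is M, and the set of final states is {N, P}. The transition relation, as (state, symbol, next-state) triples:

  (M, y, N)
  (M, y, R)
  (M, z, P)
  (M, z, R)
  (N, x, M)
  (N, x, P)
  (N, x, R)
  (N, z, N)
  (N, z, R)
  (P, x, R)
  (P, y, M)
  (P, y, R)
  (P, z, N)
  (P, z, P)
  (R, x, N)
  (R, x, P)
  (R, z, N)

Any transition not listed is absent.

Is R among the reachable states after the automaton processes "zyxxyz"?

Yes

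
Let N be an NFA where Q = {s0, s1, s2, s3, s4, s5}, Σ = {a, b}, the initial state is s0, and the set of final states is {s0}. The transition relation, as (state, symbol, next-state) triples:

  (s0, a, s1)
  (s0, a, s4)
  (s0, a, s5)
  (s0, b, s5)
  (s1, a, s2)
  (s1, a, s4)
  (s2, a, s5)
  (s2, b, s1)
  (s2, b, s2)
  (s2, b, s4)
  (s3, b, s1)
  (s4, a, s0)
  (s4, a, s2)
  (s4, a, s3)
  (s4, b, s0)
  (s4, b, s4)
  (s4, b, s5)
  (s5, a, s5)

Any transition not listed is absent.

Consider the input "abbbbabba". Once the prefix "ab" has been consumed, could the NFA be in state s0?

Start in {s0}.
Read 'a': s0→{s1, s4, s5}; now {s1, s4, s5}.
Read 'b': s1→∅, s4→{s0, s4, s5}, s5→∅; now {s0, s4, s5}.
State s0 is in {s0, s4, s5}.

Yes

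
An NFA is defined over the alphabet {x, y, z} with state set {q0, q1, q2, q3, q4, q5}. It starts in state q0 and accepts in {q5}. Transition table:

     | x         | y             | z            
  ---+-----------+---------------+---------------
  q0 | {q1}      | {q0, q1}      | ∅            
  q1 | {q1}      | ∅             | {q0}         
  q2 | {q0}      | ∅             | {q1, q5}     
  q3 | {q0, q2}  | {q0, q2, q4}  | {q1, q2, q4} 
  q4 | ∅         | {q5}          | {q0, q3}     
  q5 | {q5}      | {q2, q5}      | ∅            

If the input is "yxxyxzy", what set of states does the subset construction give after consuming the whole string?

Start in {q0}.
Read 'y': {q0} → {q0, q1}.
Read 'x': {q0, q1} → {q1}.
Read 'x': {q1} → {q1}.
Read 'y': {q1} → ∅.
The set is empty and remains empty for the remaining 3 symbols.

∅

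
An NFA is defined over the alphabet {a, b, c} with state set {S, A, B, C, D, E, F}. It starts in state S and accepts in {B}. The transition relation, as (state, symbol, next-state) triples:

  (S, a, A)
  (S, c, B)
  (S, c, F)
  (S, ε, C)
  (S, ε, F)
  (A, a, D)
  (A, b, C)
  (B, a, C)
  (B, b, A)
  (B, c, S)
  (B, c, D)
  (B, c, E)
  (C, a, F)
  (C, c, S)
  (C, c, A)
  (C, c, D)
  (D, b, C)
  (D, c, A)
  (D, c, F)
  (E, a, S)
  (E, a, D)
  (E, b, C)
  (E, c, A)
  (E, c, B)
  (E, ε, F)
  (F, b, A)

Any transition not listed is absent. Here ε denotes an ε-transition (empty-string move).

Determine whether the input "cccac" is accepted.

Yes

Start: ε-closure({S}) = {S, C, F}.
Read 'c': S→{B, F}, C→{S, A, D}, F→∅; union {S, A, B, D, F}; ε-closure = {S, A, B, C, D, F}.
Read 'c': S→{B, F}, A→∅, B→{S, D, E}, C→{S, A, D}, D→{A, F}, F→∅; union {S, A, B, D, E, F}; ε-closure = {S, A, B, C, D, E, F}.
Read 'c': S→{B, F}, A→∅, B→{S, D, E}, C→{S, A, D}, D→{A, F}, E→{A, B}, F→∅; union {S, A, B, D, E, F}; ε-closure = {S, A, B, C, D, E, F}.
Read 'a': S→{A}, A→{D}, B→{C}, C→{F}, D→∅, E→{S, D}, F→∅; now {S, A, C, D, F}.
Read 'c': S→{B, F}, A→∅, C→{S, A, D}, D→{A, F}, F→∅; union {S, A, B, D, F}; ε-closure = {S, A, B, C, D, F}.
The final set {S, A, B, C, D, F} contains the accepting state B.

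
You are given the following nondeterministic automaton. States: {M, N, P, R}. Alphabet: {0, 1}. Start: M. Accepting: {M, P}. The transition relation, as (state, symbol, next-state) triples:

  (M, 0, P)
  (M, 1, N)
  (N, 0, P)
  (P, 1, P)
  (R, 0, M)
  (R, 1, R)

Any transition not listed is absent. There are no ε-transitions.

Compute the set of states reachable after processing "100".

Start in {M}.
Read '1': {M} → {N}.
Read '0': {N} → {P}.
Read '0': {P} → ∅.

∅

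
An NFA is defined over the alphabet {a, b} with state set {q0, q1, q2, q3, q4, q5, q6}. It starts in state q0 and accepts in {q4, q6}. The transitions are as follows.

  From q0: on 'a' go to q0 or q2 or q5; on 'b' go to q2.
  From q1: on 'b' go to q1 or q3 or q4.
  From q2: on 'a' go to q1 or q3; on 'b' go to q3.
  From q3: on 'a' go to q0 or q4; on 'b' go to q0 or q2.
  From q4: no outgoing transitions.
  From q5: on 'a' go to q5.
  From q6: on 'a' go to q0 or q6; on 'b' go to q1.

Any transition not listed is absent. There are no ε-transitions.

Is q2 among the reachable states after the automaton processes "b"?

Yes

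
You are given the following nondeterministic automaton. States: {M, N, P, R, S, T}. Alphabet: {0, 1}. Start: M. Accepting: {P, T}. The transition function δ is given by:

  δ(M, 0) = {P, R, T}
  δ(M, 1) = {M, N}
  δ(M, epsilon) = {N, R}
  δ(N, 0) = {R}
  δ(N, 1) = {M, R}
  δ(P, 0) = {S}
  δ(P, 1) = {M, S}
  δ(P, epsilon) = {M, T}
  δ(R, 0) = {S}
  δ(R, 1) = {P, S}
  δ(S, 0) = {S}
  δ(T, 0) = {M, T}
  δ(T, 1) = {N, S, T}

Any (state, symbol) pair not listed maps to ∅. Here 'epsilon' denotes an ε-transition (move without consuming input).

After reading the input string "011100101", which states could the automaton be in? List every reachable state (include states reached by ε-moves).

{M, N, P, R, S, T}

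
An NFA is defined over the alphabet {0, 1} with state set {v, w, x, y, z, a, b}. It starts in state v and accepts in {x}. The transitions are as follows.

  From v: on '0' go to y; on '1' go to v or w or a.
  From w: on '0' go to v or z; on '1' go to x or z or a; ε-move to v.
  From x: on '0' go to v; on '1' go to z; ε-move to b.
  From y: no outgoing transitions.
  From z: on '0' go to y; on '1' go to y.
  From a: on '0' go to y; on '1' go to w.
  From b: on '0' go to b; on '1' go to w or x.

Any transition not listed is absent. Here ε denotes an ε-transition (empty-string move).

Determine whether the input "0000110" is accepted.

Start in {v}.
Read '0': {v} → {y}.
Read '0': {y} → ∅.
The set is empty and remains empty for the remaining 5 symbols.
The final set ∅ contains no accepting state.

No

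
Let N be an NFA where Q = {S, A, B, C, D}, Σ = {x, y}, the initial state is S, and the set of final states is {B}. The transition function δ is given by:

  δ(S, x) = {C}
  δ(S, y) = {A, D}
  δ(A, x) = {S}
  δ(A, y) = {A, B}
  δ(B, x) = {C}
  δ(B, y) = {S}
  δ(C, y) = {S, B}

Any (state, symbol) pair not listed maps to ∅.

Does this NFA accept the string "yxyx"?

Start in {S}.
Read 'y': S→{A, D}; now {A, D}.
Read 'x': A→{S}, D→∅; now {S}.
Read 'y': S→{A, D}; now {A, D}.
Read 'x': A→{S}, D→∅; now {S}.
The final set {S} contains no accepting state.

No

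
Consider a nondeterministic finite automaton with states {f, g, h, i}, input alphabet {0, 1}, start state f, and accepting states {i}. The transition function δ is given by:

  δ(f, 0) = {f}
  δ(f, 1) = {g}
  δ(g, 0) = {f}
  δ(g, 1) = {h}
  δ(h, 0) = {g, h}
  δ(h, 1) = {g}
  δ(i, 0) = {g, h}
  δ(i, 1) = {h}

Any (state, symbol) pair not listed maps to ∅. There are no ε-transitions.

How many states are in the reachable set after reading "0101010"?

1

Start in {f}.
Read '0': {f} → {f}.
Read '1': {f} → {g}.
Read '0': {g} → {f}.
Read '1': {f} → {g}.
Read '0': {g} → {f}.
Read '1': {f} → {g}.
Read '0': {g} → {f}.
That set has 1 state.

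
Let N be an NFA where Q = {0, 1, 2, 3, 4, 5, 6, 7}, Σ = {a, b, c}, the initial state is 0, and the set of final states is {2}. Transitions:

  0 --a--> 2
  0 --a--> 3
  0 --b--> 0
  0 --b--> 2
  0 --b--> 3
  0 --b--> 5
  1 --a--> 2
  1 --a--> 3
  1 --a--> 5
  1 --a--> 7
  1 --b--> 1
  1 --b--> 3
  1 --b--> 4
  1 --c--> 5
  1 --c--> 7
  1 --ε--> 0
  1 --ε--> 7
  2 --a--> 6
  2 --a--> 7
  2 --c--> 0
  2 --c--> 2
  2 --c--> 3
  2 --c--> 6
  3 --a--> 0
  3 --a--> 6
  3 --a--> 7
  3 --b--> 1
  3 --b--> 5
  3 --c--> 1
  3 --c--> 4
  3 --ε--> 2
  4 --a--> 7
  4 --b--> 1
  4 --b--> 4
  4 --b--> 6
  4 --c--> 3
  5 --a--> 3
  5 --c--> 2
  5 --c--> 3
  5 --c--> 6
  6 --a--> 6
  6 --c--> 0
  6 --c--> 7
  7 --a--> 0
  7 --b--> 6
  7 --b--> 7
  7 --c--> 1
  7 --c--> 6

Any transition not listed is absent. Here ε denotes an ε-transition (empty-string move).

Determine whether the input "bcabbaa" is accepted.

Yes

Start in {0}.
Read 'b': {0} → {0, 2, 3, 5}.
Read 'c': {0, 2, 3, 5} → {0, 1, 2, 3, 4, 6, 7}.
Read 'a': {0, 1, 2, 3, 4, 6, 7} → {0, 2, 3, 5, 6, 7}.
Read 'b': {0, 2, 3, 5, 6, 7} → {0, 1, 2, 3, 5, 6, 7}.
Read 'b': {0, 1, 2, 3, 5, 6, 7} → {0, 1, 2, 3, 4, 5, 6, 7}.
Read 'a': {0, 1, 2, 3, 4, 5, 6, 7} → {0, 2, 3, 5, 6, 7}.
Read 'a': {0, 2, 3, 5, 6, 7} → {0, 2, 3, 6, 7}.
The final set {0, 2, 3, 6, 7} contains the accepting state 2.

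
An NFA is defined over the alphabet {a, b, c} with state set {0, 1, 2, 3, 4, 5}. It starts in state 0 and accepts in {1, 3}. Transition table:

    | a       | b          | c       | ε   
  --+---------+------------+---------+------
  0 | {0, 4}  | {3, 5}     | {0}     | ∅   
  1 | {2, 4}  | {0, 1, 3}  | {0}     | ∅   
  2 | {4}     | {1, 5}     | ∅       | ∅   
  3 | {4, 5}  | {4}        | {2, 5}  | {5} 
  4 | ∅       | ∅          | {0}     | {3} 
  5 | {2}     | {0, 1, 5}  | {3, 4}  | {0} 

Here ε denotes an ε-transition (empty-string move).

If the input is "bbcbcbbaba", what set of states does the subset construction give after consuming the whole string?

Start in {0}.
Read 'b': 0→{3, 5}; union {3, 5}; ε-closure = {0, 3, 5}.
Read 'b': 0→{3, 5}, 3→{4}, 5→{0, 1, 5}; now {0, 1, 3, 4, 5}.
Read 'c': 0→{0}, 1→{0}, 3→{2, 5}, 4→{0}, 5→{3, 4}; now {0, 2, 3, 4, 5}.
Read 'b': 0→{3, 5}, 2→{1, 5}, 3→{4}, 4→∅, 5→{0, 1, 5}; now {0, 1, 3, 4, 5}.
Read 'c': 0→{0}, 1→{0}, 3→{2, 5}, 4→{0}, 5→{3, 4}; now {0, 2, 3, 4, 5}.
Read 'b': 0→{3, 5}, 2→{1, 5}, 3→{4}, 4→∅, 5→{0, 1, 5}; now {0, 1, 3, 4, 5}.
Read 'b': 0→{3, 5}, 1→{0, 1, 3}, 3→{4}, 4→∅, 5→{0, 1, 5}; now {0, 1, 3, 4, 5}.
Read 'a': 0→{0, 4}, 1→{2, 4}, 3→{4, 5}, 4→∅, 5→{2}; union {0, 2, 4, 5}; ε-closure = {0, 2, 3, 4, 5}.
Read 'b': 0→{3, 5}, 2→{1, 5}, 3→{4}, 4→∅, 5→{0, 1, 5}; now {0, 1, 3, 4, 5}.
Read 'a': 0→{0, 4}, 1→{2, 4}, 3→{4, 5}, 4→∅, 5→{2}; union {0, 2, 4, 5}; ε-closure = {0, 2, 3, 4, 5}.

{0, 2, 3, 4, 5}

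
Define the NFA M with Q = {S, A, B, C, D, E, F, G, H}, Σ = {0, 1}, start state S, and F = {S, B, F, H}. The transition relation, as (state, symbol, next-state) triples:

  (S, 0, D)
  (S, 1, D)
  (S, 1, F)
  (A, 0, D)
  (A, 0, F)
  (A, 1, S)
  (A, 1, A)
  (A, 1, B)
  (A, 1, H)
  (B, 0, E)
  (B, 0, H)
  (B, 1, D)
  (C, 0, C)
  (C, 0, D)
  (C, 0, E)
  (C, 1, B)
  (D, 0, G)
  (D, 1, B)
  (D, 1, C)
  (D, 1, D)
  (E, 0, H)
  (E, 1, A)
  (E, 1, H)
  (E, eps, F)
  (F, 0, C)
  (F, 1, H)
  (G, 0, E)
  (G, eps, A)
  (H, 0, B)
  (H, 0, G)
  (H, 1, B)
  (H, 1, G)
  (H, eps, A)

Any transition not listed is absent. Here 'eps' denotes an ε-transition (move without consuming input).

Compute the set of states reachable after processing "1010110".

{A, B, C, D, E, F, G, H}

Start in {S}.
Read '1': S→{D, F}; now {D, F}.
Read '0': D→{G}, F→{C}; union {C, G}; ε-closure = {A, C, G}.
Read '1': A→{S, A, B, H}, C→{B}, G→∅; now {S, A, B, H}.
Read '0': S→{D}, A→{D, F}, B→{E, H}, H→{B, G}; union {B, D, E, F, G, H}; ε-closure = {A, B, D, E, F, G, H}.
Read '1': A→{S, A, B, H}, B→{D}, D→{B, C, D}, E→{A, H}, F→{H}, G→∅, H→{B, G}; now {S, A, B, C, D, G, H}.
Read '1': S→{D, F}, A→{S, A, B, H}, B→{D}, C→{B}, D→{B, C, D}, G→∅, H→{B, G}; now {S, A, B, C, D, F, G, H}.
Read '0': S→{D}, A→{D, F}, B→{E, H}, C→{C, D, E}, D→{G}, F→{C}, G→{E}, H→{B, G}; union {B, C, D, E, F, G, H}; ε-closure = {A, B, C, D, E, F, G, H}.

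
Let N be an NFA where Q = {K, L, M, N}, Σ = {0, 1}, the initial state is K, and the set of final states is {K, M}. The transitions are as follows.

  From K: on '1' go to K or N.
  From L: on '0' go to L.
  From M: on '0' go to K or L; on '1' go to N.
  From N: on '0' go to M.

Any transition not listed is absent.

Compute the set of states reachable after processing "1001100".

Start in {K}.
Read '1': {K} → {K, N}.
Read '0': {K, N} → {M}.
Read '0': {M} → {K, L}.
Read '1': {K, L} → {K, N}.
Read '1': {K, N} → {K, N}.
Read '0': {K, N} → {M}.
Read '0': {M} → {K, L}.

{K, L}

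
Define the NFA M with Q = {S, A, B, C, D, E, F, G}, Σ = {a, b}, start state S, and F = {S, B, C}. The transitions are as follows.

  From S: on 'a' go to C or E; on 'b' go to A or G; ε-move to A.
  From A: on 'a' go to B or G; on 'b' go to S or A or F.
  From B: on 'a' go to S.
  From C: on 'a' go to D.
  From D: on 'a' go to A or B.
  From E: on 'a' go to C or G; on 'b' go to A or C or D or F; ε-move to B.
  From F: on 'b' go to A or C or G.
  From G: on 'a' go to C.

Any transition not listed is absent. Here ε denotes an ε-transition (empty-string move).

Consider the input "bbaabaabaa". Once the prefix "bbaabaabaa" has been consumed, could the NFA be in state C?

Yes

Start: ε-closure({S}) = {S, A}.
Read 'b': {S, A} → {S, A, F, G}.
Read 'b': {S, A, F, G} → {S, A, C, F, G}.
Read 'a': {S, A, C, F, G} → {B, C, D, E, G}.
Read 'a': {B, C, D, E, G} → {S, A, B, C, D, G}.
Read 'b': {S, A, B, C, D, G} → {S, A, F, G}.
Read 'a': {S, A, F, G} → {B, C, E, G}.
Read 'a': {B, C, E, G} → {S, A, C, D, G}.
Read 'b': {S, A, C, D, G} → {S, A, F, G}.
Read 'a': {S, A, F, G} → {B, C, E, G}.
Read 'a': {B, C, E, G} → {S, A, C, D, G}.
State C is in {S, A, C, D, G}.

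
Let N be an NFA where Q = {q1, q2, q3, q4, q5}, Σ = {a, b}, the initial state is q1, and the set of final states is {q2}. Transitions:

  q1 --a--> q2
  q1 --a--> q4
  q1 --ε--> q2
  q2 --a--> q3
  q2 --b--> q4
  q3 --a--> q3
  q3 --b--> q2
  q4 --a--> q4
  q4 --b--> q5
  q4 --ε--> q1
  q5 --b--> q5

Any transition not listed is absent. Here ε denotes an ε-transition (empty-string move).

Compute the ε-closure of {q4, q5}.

{q1, q2, q4, q5}

Begin with {q4, q5}.
ε-move q4 → q1; add q1.
ε-move q1 → q2; add q2.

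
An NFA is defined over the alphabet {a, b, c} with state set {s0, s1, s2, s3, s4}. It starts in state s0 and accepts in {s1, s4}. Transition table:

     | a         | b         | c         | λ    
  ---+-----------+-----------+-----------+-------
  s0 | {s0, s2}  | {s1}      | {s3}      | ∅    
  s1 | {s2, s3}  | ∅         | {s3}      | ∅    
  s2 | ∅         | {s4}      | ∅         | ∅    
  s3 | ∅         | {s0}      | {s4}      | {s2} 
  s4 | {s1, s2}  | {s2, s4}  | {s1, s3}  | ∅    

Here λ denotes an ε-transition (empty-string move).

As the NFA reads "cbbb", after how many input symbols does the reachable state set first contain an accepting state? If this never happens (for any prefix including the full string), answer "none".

Start in {s0}.
Read 'c': s0→{s3}; union {s3}; ε-closure = {s2, s3}.
Read 'b': s2→{s4}, s3→{s0}; now {s0, s4}.
None of the earlier sets intersect F, but {s0, s4} does.

2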